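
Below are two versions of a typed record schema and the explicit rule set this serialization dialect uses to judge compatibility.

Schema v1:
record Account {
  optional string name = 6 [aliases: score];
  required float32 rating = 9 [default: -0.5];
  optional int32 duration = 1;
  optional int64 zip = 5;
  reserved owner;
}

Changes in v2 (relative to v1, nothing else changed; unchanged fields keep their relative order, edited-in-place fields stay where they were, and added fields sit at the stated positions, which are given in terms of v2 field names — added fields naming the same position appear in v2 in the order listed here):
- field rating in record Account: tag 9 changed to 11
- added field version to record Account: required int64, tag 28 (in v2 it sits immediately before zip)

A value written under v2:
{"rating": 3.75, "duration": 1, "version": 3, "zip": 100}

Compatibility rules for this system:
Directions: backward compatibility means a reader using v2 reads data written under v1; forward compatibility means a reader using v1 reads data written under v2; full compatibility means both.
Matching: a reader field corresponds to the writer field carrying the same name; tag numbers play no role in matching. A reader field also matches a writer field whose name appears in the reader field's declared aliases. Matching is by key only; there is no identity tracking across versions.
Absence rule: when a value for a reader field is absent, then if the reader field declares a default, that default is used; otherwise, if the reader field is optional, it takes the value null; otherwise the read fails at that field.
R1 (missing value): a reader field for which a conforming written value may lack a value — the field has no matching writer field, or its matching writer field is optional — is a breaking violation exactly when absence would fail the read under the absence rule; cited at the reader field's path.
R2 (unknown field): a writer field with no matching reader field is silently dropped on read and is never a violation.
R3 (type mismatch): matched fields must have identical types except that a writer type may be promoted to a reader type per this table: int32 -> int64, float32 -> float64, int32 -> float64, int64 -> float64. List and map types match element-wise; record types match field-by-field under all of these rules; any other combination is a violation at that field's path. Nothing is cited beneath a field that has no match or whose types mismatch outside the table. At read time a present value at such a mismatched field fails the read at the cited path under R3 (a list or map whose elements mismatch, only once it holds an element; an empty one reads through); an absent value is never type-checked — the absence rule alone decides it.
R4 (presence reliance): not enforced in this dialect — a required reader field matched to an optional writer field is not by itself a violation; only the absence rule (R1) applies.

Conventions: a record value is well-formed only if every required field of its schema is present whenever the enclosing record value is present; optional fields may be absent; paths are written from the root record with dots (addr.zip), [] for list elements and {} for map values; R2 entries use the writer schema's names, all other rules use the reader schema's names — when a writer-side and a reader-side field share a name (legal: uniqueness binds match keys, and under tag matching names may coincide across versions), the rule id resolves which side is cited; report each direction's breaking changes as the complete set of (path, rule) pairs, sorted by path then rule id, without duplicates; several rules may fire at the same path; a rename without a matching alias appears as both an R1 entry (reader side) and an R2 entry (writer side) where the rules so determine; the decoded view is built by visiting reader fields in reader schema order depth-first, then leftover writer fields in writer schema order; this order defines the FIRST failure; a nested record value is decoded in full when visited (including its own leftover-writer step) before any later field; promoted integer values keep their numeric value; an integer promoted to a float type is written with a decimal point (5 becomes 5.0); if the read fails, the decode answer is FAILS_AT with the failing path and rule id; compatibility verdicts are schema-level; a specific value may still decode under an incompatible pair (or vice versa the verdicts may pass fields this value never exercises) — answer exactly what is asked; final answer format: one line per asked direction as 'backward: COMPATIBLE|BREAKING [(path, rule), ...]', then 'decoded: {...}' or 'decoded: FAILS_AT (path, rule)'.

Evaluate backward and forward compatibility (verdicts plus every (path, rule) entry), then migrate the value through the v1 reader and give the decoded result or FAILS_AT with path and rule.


backward: BREAKING [(version, R1)]; forward: COMPATIBLE []; decoded: {"name": null, "rating": 3.75, "duration": 1, "zip": 100}

in Account below, arrows point writer -> reader
backward for Account (reader v2, writer v1):
  name <- name (string -> string, writer optional)
  rating <- rating (float32 -> float32, writer required)
  duration <- duration (int32 -> int32, writer optional)
  version has no writer counterpart
  zip <- zip (int64 -> int64, writer optional)
  violation R1 at version
  => backward verdict for Account: BREAKING, 1 violation(s)
forward for Account (reader v1, writer v2):
  name <- name (string -> string, writer optional)
  rating <- rating (float32 -> float32, writer required)
  duration <- duration (int32 -> int32, writer optional)
  zip <- zip (int64 -> int64, writer optional)
  leftover writer field: version
  => forward: COMPATIBLE
migrating the Account value to v1:
  name := null (absent, optional -> null)
  rating := 3.75
  duration := 1
  zip := 100
  writer version: unknown -> dropped
  => decoded: {"name": null, "rating": 3.75, "duration": 1, "zip": 100}


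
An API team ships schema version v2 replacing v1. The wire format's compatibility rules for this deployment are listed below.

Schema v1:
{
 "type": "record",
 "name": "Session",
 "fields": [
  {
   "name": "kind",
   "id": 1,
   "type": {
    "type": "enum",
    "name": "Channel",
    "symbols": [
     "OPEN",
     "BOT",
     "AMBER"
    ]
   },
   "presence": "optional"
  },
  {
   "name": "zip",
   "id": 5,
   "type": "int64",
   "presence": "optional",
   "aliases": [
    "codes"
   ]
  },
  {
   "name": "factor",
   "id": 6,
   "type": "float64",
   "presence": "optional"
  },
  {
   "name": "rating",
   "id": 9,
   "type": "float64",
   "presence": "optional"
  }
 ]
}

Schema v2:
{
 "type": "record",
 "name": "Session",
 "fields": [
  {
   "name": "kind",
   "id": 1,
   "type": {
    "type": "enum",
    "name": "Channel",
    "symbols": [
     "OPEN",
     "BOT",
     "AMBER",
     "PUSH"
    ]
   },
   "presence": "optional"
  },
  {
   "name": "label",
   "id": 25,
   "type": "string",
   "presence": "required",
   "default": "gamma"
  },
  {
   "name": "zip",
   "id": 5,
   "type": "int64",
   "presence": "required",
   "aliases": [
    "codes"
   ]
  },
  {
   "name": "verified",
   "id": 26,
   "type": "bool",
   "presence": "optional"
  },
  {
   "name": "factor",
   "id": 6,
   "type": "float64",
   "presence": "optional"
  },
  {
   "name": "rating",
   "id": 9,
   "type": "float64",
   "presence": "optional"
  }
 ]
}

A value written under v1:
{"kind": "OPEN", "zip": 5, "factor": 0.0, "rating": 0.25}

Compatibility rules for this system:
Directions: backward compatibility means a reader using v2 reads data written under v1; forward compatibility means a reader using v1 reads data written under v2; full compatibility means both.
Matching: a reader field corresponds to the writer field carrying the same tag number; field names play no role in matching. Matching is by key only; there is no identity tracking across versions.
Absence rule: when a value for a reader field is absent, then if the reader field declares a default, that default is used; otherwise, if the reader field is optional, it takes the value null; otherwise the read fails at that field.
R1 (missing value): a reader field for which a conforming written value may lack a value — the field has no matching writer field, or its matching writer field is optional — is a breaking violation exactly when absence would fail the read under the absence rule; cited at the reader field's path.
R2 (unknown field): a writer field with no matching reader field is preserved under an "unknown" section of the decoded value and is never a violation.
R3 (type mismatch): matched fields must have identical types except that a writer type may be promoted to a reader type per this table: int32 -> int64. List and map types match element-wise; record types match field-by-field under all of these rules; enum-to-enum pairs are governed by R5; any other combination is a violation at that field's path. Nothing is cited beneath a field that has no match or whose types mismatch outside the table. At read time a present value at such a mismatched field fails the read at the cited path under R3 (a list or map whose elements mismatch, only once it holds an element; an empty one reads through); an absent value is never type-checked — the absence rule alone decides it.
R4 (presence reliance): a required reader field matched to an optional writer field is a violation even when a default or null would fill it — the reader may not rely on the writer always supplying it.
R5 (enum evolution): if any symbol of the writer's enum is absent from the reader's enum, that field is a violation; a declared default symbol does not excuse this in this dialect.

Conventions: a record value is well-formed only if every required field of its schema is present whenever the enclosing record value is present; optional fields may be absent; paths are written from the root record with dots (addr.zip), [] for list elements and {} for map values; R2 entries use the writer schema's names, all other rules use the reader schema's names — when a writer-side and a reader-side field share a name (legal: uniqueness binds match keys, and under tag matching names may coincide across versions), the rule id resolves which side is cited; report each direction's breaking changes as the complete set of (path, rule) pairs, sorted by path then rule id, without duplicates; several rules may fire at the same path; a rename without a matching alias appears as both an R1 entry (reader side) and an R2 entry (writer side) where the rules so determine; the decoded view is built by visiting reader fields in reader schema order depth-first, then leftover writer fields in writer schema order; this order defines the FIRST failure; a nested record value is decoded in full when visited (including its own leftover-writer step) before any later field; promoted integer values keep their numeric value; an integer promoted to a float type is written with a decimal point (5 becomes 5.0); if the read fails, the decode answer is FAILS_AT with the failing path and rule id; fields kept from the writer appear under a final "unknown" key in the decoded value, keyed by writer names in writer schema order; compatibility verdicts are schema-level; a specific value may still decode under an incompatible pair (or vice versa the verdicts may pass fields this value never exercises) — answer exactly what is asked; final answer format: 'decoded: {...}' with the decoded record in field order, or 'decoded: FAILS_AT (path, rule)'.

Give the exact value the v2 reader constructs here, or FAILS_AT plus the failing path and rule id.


decoded: {"kind": "OPEN", "label": "gamma", "zip": 5, "verified": null, "factor": 0.0, "rating": 0.25}

each type pair in Session: writer, then reader
decoding the Session value with the v2 reader:
  kind := "OPEN"
  label := "gamma" (missing; default applied)
  zip := 5
  verified := null (missing; optional => null)
  factor := 0.0
  rating := 0.25
  => decoded: {"kind": "OPEN", "label": "gamma", "zip": 5, "verified": null, "factor": 0.0, "rating": 0.25}
remaining Session differences; none change what is asked:
  field zip in record Session: optional changed to required -> changes Session's schema-level verdicts only — the decode of this value is the same
  enum Channel (field kind in record Session): symbol PUSH added -> changes Session's schema-level verdicts only — the decode of this value is the same


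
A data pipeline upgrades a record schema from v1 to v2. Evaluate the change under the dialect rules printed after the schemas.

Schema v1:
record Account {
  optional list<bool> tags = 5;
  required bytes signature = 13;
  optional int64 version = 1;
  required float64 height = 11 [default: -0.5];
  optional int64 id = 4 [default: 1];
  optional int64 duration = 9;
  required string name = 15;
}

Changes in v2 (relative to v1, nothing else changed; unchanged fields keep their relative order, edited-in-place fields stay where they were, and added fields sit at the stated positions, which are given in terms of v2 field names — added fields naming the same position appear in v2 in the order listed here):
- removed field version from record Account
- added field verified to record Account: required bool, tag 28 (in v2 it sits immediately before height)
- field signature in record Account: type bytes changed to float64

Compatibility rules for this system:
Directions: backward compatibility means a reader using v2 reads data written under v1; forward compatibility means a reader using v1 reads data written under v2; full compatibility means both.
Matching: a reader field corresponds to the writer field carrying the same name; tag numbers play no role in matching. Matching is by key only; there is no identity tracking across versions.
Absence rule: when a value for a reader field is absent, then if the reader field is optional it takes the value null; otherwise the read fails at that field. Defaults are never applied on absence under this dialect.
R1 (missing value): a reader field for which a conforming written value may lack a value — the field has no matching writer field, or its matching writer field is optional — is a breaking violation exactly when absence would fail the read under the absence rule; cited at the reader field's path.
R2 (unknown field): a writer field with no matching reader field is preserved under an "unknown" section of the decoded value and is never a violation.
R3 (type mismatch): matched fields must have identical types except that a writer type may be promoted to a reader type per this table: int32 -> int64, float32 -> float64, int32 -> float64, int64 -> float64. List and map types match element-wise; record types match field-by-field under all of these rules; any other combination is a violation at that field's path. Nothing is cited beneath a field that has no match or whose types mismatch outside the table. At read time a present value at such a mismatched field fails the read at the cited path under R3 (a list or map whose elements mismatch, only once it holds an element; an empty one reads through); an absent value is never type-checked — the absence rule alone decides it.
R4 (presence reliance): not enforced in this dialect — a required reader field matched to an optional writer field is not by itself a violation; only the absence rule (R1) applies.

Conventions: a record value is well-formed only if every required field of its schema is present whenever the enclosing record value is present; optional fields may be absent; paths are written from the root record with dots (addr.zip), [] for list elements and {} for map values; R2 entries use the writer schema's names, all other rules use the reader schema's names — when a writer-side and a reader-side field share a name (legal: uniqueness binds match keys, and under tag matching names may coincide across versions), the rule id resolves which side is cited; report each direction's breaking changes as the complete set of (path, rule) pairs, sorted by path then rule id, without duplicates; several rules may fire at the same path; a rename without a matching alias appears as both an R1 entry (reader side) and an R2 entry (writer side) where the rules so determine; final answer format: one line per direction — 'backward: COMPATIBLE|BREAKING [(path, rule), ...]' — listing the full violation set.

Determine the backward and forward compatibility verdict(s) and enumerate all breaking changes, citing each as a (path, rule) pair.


backward: BREAKING [(signature, R3), (verified, R1)]; forward: BREAKING [(signature, R3)]

each type pair in Account: writer, then reader
backward on Account — v2 reading data written by v1:
  list<bool> -> list<bool>, writer optional: tags aligns to tags
  bytes -> float64, writer required: signature aligns to signature
  no writer field matches reader verified
  float64 -> float64, writer required: height aligns to height
  int64 -> int64, writer optional: id aligns to id
  int64 -> int64, writer optional: duration aligns to duration
  string -> string, writer required: name aligns to name
  version (writer side), unknown to reader
  R3 fires at signature
  R1 fires at verified
  backward on Account therefore BREAKING (2)
forward on Account — v1 reading data written by v2:
  list<bool> -> list<bool>, writer optional: tags aligns to tags
  float64 -> bytes, writer required: signature aligns to signature
  no writer field matches reader version
  float64 -> float64, writer required: height aligns to height
  int64 -> int64, writer optional: id aligns to id
  int64 -> int64, writer optional: duration aligns to duration
  string -> string, writer required: name aligns to name
  verified (writer side), unknown to reader
  R3 fires at signature
  forward on Account therefore BREAKING (1)


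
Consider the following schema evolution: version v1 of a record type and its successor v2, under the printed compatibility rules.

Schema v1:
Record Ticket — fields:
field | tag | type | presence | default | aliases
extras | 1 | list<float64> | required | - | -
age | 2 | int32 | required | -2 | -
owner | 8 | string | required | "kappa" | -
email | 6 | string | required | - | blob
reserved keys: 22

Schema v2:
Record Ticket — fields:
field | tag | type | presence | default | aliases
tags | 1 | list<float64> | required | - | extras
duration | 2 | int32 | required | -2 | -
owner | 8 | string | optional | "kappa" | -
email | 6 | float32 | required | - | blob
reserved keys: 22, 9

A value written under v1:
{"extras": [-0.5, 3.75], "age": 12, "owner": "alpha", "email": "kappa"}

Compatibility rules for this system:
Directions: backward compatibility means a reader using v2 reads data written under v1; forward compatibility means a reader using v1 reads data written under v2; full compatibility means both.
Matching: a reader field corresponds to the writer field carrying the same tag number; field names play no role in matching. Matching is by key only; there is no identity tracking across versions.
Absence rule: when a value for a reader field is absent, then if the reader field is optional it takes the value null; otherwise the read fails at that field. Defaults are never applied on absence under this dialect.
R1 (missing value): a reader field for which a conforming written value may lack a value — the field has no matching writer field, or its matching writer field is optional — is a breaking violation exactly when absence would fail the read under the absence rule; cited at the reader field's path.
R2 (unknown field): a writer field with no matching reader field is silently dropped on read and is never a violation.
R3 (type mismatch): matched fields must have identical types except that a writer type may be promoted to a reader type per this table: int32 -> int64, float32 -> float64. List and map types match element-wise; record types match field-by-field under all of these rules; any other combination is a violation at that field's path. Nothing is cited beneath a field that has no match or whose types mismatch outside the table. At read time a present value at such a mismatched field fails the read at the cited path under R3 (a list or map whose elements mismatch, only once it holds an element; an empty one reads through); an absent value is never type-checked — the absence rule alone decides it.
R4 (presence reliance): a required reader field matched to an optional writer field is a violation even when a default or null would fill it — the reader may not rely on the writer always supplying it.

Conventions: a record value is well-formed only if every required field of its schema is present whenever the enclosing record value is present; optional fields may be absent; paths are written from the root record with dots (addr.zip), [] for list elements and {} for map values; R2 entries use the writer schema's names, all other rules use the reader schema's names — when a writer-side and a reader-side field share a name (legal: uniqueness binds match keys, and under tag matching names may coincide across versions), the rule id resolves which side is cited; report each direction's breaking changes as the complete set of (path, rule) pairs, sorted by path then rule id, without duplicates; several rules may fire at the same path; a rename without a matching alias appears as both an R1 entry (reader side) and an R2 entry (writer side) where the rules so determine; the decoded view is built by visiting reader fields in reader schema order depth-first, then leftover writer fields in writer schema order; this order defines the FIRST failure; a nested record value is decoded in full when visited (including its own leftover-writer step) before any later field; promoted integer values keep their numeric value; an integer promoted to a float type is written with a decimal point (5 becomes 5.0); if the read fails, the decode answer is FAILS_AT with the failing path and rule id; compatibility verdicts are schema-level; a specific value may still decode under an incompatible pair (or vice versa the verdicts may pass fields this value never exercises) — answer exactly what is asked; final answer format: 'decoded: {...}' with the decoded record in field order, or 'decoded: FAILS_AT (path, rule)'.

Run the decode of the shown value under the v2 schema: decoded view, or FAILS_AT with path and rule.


decoded: FAILS_AT (email, R3)

in Ticket below, arrows point writer -> reader
migrating the Ticket value to v2:
  tags := [-0.5, 3.75] (from writer extras)
  duration := 12 (from writer age)
  owner := "alpha"
  read fails at email under R3
  => FAILS_AT (email, R3)
diffs on Ticket not affecting the asked answer:
  renamed field extras to tags in record Ticket (alias extras declared on the renamed field) -> fires no rule on Ticket under this dialect and leaves the result unchanged
  renamed field age to duration in record Ticket -> fires no rule on Ticket under this dialect and leaves the result unchanged
  field owner in record Ticket: required changed to optional -> matters for Ticket compatibility verdicts, not for this value's decode


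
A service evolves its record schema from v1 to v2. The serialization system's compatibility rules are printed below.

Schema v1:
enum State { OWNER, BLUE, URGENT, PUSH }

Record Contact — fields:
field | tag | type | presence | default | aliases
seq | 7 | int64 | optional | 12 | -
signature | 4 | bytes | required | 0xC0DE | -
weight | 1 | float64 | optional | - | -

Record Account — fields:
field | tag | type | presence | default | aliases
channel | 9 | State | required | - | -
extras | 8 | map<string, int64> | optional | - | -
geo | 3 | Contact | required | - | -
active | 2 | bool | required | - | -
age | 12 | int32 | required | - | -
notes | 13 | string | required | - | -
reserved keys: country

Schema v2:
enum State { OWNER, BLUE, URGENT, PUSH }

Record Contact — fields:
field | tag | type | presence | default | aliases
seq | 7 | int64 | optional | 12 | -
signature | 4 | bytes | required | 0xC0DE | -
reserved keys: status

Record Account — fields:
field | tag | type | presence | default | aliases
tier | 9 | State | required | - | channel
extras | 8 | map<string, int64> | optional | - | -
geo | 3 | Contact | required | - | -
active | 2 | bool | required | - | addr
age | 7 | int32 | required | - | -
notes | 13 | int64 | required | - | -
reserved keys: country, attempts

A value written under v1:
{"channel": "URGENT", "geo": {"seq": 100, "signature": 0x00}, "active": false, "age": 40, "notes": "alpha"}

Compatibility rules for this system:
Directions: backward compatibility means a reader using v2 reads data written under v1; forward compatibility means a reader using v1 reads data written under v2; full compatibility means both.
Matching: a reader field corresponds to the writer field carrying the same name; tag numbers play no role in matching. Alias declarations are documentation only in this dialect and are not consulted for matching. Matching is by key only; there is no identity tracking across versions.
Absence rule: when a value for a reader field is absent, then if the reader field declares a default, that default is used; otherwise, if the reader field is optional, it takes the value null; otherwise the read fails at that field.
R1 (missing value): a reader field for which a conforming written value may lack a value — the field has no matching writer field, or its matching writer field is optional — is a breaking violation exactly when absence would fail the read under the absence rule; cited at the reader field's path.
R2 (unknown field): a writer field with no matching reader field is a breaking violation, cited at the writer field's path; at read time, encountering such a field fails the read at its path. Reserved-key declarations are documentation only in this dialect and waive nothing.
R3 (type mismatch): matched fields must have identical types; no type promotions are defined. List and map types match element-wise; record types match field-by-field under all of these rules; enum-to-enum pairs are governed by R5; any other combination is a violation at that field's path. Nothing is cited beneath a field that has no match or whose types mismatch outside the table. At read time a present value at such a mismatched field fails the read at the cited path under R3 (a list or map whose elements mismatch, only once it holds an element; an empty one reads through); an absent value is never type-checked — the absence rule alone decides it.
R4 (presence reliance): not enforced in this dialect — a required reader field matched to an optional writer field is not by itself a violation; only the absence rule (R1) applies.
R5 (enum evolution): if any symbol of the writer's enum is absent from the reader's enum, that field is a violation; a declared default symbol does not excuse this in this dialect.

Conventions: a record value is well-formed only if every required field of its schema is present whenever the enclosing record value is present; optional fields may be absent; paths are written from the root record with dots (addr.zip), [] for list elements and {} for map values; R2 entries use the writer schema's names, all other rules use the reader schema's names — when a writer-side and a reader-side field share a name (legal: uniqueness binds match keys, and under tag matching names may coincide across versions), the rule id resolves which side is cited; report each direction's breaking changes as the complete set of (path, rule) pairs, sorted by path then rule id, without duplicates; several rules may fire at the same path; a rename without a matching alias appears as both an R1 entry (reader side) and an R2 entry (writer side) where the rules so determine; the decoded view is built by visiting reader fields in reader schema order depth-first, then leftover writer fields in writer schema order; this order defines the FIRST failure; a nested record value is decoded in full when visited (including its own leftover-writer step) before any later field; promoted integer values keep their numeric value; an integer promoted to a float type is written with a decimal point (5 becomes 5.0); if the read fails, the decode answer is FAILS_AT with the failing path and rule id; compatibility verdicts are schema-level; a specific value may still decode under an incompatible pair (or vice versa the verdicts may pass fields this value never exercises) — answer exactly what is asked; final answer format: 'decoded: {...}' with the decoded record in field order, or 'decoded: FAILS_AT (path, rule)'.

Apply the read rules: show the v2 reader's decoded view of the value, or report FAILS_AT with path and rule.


decoded: FAILS_AT (tier, R1)

in Account below, arrows point writer -> reader
decode walk for Account under reader schema v2:
  read fails at tier under R1 (no fill)
  => FAILS_AT (tier, R1)
the rest of the Account diff is inert for this question:
  field age in record Account: tag 12 changed to 7 -> fires no rule on Account under this dialect and leaves the result unchanged
  removed field weight from record Contact -> a verdict-level change on Account — the shown value reads the same
  field notes in record Account: type string changed to int64 -> a verdict-level change on Account — the shown value reads the same


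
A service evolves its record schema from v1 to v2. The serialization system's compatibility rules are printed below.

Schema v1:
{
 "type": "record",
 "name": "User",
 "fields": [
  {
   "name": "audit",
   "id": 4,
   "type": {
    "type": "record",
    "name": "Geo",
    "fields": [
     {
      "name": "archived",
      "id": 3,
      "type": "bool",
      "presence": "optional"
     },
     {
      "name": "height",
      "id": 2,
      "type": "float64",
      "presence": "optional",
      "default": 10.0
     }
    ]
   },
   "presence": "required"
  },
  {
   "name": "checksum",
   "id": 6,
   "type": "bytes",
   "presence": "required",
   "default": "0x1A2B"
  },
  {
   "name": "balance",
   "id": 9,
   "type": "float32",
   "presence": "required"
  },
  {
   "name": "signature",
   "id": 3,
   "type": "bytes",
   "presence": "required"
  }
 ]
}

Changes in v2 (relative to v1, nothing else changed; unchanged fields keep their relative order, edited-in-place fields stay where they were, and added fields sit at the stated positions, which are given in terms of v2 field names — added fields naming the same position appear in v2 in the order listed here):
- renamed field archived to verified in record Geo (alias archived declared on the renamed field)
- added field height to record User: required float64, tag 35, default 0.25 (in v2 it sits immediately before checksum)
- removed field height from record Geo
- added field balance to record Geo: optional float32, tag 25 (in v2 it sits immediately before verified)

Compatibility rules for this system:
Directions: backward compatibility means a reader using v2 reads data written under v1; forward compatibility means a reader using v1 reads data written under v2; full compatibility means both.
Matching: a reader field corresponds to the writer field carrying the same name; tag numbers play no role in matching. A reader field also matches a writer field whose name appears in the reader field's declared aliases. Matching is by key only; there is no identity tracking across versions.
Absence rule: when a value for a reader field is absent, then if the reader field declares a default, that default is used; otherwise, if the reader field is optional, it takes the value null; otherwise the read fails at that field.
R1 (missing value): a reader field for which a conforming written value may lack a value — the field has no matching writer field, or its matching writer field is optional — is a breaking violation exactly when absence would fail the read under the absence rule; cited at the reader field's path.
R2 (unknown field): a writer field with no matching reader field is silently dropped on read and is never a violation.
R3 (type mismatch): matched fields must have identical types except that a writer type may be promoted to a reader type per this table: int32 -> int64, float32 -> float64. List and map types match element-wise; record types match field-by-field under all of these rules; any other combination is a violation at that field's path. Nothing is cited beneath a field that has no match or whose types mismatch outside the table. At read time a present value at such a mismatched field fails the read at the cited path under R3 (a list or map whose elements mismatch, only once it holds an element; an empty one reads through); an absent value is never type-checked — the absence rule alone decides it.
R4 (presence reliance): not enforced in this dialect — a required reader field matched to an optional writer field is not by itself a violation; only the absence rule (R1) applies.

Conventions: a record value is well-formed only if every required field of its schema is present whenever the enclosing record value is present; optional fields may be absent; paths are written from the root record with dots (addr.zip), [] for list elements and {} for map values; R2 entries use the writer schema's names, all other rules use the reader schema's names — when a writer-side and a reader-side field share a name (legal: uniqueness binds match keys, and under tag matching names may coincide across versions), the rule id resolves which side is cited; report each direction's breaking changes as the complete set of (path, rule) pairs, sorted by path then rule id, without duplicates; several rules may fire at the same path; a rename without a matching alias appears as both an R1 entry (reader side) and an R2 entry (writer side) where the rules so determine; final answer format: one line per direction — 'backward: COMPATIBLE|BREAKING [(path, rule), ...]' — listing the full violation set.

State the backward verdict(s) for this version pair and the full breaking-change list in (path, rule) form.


each type pair in User: writer, then reader
backward analysis of User with v2 as reader and v1 as writer:
  audit: Geo -> Geo, writer required; from audit
  no writer field matches reader height
  checksum: bytes -> bytes, writer required; from checksum
  balance: float32 -> float32, writer required; from balance
  signature: bytes -> bytes, writer required; from signature
  no writer field matches reader audit.balance
  audit.verified: bool -> bool, writer optional; from audit.archived
  writer audit.height: unknown to reader
  => no violations; backward on User: COMPATIBLE
checking off the User differences that do not matter here:
  renamed field archived to verified in record Geo (alias archived declared on the renamed field) -> triggers nothing under User's printed rules — same verdict
  added field balance to record Geo: optional float32, tag 25 (in v2 it sits immediately before verified) -> triggers nothing under User's printed rules — same verdict
  removed field height from record Geo -> triggers nothing under User's printed rules — same verdict
  added field height to record User: required float64, tag 35, default 0.25 (in v2 it sits immediately before checksum) -> triggers nothing under User's printed rules — same verdict

backward: COMPATIBLE []


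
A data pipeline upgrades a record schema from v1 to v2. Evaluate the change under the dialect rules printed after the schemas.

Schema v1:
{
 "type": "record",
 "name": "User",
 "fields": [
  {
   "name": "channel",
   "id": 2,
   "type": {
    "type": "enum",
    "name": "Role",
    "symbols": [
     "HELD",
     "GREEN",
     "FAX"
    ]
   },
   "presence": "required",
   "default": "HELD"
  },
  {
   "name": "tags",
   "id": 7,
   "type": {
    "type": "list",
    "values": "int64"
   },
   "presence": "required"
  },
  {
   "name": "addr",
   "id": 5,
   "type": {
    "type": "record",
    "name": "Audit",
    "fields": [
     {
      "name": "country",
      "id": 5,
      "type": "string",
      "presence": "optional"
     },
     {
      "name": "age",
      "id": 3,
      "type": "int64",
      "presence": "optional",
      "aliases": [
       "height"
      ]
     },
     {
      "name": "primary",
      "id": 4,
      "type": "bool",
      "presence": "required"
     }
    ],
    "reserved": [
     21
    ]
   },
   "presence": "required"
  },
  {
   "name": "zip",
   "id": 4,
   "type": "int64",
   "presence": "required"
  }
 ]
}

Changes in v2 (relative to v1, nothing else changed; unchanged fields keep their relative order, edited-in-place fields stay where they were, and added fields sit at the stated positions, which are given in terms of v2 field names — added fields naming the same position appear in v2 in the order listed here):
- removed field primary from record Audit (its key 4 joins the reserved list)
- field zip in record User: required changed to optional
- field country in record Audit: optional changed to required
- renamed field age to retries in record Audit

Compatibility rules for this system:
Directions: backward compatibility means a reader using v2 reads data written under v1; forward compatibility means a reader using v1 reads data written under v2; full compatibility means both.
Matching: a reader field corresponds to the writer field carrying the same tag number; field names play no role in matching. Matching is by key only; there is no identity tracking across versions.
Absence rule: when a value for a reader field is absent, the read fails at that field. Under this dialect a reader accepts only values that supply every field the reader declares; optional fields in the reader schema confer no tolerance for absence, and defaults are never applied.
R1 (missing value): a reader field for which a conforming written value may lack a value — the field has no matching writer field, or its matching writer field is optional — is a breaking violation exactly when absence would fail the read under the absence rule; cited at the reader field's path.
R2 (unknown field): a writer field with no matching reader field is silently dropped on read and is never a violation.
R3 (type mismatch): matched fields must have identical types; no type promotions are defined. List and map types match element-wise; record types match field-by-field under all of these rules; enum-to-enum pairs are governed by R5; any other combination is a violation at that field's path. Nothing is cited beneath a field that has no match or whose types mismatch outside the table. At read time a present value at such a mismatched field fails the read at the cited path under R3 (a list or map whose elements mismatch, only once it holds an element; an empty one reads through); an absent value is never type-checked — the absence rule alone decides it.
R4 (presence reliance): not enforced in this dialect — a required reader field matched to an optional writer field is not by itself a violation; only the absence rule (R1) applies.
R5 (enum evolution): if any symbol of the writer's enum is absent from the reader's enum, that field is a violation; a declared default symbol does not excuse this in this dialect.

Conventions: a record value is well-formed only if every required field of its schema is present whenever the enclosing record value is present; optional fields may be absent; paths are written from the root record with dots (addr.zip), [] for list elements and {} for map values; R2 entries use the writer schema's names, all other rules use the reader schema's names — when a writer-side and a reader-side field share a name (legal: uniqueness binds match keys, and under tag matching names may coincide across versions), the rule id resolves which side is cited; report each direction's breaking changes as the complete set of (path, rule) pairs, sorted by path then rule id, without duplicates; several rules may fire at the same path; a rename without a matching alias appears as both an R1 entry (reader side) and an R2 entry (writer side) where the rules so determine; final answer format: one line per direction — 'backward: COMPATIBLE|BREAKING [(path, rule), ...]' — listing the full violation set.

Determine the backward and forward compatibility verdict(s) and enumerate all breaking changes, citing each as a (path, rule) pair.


backward: BREAKING [(addr.country, R1), (addr.retries, R1)]; forward: BREAKING [(addr.age, R1), (addr.primary, R1), (zip, R1)]

each type pair in User: writer, then reader
checking backward for User: reader v2 against writer v1:
  Role -> Role, writer required: channel aligns to channel
  list<int64> -> list<int64>, writer required: tags aligns to tags
  Audit -> Audit, writer required: addr aligns to addr
  int64 -> int64, writer required: zip aligns to zip
  string -> string, writer optional: addr.country aligns to addr.country
  int64 -> int64, writer optional: addr.retries aligns to addr.age
  addr.primary (writer side), unknown to reader
  violation R1 at addr.country
  violation R1 at addr.retries
  => 2 violation(s): backward is BREAKING for User
checking forward for User: reader v1 against writer v2:
  Role -> Role, writer required: channel aligns to channel
  list<int64> -> list<int64>, writer required: tags aligns to tags
  Audit -> Audit, writer required: addr aligns to addr
  int64 -> int64, writer optional: zip aligns to zip
  string -> string, writer required: addr.country aligns to addr.country
  int64 -> int64, writer optional: addr.age aligns to addr.retries
  addr.primary has no writer counterpart
  violation R1 at addr.age
  violation R1 at addr.primary
  violation R1 at zip
  => 3 violation(s): forward is BREAKING for User
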